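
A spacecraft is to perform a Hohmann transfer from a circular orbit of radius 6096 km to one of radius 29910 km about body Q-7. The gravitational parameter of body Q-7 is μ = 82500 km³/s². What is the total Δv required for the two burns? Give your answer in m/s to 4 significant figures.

The Hohmann ellipse has a_t = (r₁ + r₂)/2 = 18003 km.
Circular speed at r₁: v₁ = √(μ/r₁) = √(82500/6096) = 3.679 km/s.
Transfer-orbit speed at r₁ (vis-viva equation): v_p = √[μ(2/r₁ − 1/a_t)] = 4.742 km/s.
First burn Δv₁ = |v_p − v₁| = 1.063 km/s.
At r₂, v₂ = √(μ/r₂) = 1.6608 km/s.
Transfer-orbit speed at r₂: v_a = √[μ(2/r₂ − 1/a_t)] = 0.96643 km/s.
Second burn Δv₂ = |v₂ − v_a| = 0.6944 km/s.
Δv = Δv₁ + Δv₂ = 1.063 + 0.6944 = 1.757 km/s.

Δv = 1757 m/s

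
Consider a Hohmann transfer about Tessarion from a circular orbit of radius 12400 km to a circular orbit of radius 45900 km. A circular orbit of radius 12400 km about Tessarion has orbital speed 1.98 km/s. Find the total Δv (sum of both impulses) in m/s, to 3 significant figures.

From the circular-orbit relation v² = μ/r at r = 12400 km: μ = v²r = (1.98)² × 12400 = 48613.0 km³/s².
Transfer-ellipse semi-major axis a_t = (r₁ + r₂)/2 = (12400 + 45900)/2 = 29150 km.
Circular speed at r₁: v₁ = √(μ/r₁) = √(48613.0/12400) = 1.9800 km/s.
Transfer-orbit speed at r₁ (vis-viva): v_p = √[μ(2/r₁ − 1/a_t)] = 2.4846 km/s.
First burn Δv₁ = |v_p − v₁| = 0.5046 km/s.
At r₂, v₂ = √(μ/r₂) = 1.0291 km/s.
Transfer-orbit speed at r₂: v_a = √[μ(2/r₂ − 1/a_t)] = 0.67121 km/s.
Second burn Δv₂ = |v₂ − v_a| = 0.3579 km/s.
Total Δv = Δv₁ + Δv₂ = 0.8625 km/s.

Δv = 862 m/s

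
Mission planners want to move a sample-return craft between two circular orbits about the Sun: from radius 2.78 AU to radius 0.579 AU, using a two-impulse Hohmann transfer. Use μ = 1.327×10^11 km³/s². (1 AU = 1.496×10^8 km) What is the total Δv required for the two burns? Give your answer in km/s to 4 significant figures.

In km: r₁ = 2.78 × 1.496×10^8 = 4.15888×10^8 km; r₂ = 0.579 × 1.496×10^8 = 8.66184×10^7 km.
The Hohmann ellipse has a_t = (r₁ + r₂)/2 = 2.512532×10^8 km.
Circular speed at r₁: v₁ = √(μ/r₁) = √(1.327×10^11/4.15888×10^8) = 17.8627 km/s.
Transfer-orbit speed at r₁ (vis-viva equation): v_a = √[μ(2/r₁ − 1/a_t)] = 10.4881 km/s.
First burn Δv₁ = |v_a − v₁| = 7.3746 km/s.
At r₂, v₂ = √(μ/r₂) = 39.141 km/s.
Transfer-orbit speed at r₂: v_p = √[μ(2/r₂ − 1/a_t)] = 50.357 km/s.
Second burn Δv₂ = |v₂ − v_p| = 11.216 km/s.
Δv = Δv₁ + Δv₂ = 7.3746 + 11.216 = 18.59 km/s.

Δv = 18.59 km/s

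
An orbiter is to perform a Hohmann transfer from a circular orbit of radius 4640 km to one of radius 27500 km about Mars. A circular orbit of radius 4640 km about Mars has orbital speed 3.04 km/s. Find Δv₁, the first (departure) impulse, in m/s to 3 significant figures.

From the circular-orbit relation v² = μ/r at r = 4640 km: μ = v²r = (3.04)² × 4640 = 42881.0 km³/s².
The Hohmann ellipse has a_t = (r₁ + r₂)/2 = 16070 km.
Circular speed at r = 4640 km: v_c = √(μ/r) = 3.0400 km/s.
Vis-viva on the transfer ellipse at r = 4640 km gives v_t = √[μ(2/r − 1/a_t)] = 3.9768 km/s.
Δv₁ = |v_t − v_c| = |3.9768 − 3.0400| = 0.9368 km/s.

Δv₁ = 937 m/s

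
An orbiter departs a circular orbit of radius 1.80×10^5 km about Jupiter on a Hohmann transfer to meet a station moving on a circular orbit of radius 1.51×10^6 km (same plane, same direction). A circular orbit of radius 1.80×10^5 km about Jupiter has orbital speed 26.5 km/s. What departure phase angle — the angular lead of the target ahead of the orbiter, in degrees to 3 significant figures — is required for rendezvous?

φ = 105°

From the circular-orbit relation v² = μ/r at r = 1.80×10^5 km: μ = v²r = (26.5)² × 1.80×10^5 = 1.26405×10^8 km³/s².
The Hohmann ellipse has a_t = (r₁ + r₂)/2 = 8.450×10^5 km.
Transfer time t = π√(a_t³/μ) = 2.1705×10^5 s.
The target's mean motion on its circular orbit is ω₂ = √(μ/r₂³) = 6.0592×10^-6 rad/s.
Angle swept by the target during transfer: ω₂·t = 1.3151 rad = 75.35°.
Arrival is 180° from departure on the ellipse, so φ = 180° − 75.35° = 105°.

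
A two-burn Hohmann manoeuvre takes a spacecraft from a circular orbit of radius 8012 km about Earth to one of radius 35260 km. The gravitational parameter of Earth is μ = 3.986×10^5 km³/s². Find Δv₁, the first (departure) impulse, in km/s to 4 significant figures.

The Hohmann ellipse has a_t = (r₁ + r₂)/2 = 21636 km.
Circular speed at r = 8012 km: v_c = √(μ/r) = 7.053 km/s.
Vis-viva on the transfer ellipse at r = 8012 km gives v_t = √[μ(2/r − 1/a_t)] = 9.004 km/s.
Δv₁ = |v_t − v_c| = |9.004 − 7.053| = 1.951 km/s.

Δv₁ = 1.951 km/s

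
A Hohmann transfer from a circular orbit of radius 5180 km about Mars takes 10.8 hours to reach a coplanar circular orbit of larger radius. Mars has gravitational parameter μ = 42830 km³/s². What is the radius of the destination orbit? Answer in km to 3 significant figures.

r₂ = 32300 km

Transfer time t = 10.8 hours = 38880 s, and t = π√(a_t³/μ).
So a_t = (μ t²/π²)^(1/3) = (42830 × (38880)² / π²)^(1/3) = 18720 km.
Since a_t = (r₁ + r₂)/2, r₂ = 2a_t − r₁ = 2×18720 − 5180 = 32260 km.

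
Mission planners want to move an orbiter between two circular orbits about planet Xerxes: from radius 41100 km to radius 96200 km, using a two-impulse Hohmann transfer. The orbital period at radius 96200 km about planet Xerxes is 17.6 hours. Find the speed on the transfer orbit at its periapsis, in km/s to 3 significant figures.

v = 17.3 km/s

From Kepler's third law T² = 4π²r³/μ at r = 96200 km, T = 17.6 hours = 17.6 × 3600 s = 63360 s: μ = 4π²r³/T² = 8.75497×10^6 km³/s².
Semi-major axis of the transfer orbit: a_t = (41100 + 96200)/2 = 68650 km.
The periapsis of the transfer ellipse is at r = 41100 km.
From the vis-viva equation, v = √[μ(2/r − 1/a_t)] = 17.28 km/s.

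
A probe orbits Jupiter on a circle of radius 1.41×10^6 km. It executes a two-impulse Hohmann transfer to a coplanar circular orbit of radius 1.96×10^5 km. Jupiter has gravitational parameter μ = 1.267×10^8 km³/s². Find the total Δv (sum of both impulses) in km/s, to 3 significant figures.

Transfer-ellipse semi-major axis a_t = (r₁ + r₂)/2 = (1.410×10^6 + 1.960×10^5)/2 = 8.030×10^5 km.
Circular speed at r₁: v₁ = √(μ/r₁) = √(1.267×10^8/1.410×10^6) = 9.479 km/s.
On the transfer ellipse at r₁, v² = μ(2/r − 1/a) gives v_a = √[μ(2/r₁ − 1/a_t)] = 4.683 km/s.
First burn Δv₁ = |v_a − v₁| = 4.796 km/s.
Circular speed at r₂: v₂ = √(μ/r₂) = 25.425 km/s.
Transfer-orbit speed at r₂: v_p = √[μ(2/r₂ − 1/a_t)] = 33.691 km/s.
Second burn Δv₂ = |v₂ − v_p| = 8.266 km/s.
Total Δv = Δv₁ + Δv₂ = 13.06 km/s.

Δv = 13.1 km/s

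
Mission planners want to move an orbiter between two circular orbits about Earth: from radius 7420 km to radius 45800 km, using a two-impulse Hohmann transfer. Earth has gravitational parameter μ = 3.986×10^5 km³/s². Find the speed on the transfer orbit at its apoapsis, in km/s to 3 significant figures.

v = 1.56 km/s

The Hohmann ellipse has a_t = (r₁ + r₂)/2 = 26610 km.
The apoapsis of the transfer ellipse is at r = 45800 km.
Applying v² = μ(2/r − 1/a_t): v = 1.558 km/s.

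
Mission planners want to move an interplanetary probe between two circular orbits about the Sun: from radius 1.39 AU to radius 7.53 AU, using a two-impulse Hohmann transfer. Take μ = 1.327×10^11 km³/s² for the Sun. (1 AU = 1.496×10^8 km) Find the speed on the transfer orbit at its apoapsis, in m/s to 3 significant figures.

In km: r₁ = 1.39 × 1.496×10^8 = 2.07944×10^8 km; r₂ = 7.53 × 1.496×10^8 = 1.126488×10^9 km.
The Hohmann ellipse has a_t = (r₁ + r₂)/2 = 6.67216×10^8 km.
The apoapsis of the transfer ellipse is at r = 1.126488×10^9 km.
From the vis-viva equation, v = √[μ(2/r − 1/a_t)] = 6.059 km/s.

v = 6060 m/s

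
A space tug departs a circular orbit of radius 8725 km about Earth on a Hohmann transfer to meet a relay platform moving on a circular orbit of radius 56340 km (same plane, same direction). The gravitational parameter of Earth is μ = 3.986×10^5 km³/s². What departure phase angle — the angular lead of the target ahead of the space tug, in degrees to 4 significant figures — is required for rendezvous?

φ = 101.0°

Transfer-ellipse semi-major axis a_t = (r₁ + r₂)/2 = (8725 + 56340)/2 = 32532.5 km.
The half-period of the transfer ellipse is t = π√(a_t³/μ) = 29200 s.
Target angular speed ω₂ = √(μ/r₂³) = 4.721×10^-5 rad/s.
Angle swept by the target during transfer: ω₂·t = 1.3785 rad = 78.98°.
The space tug traverses 180° on the transfer ellipse, so the target must lead by 180° − 78.98° = 101.0°.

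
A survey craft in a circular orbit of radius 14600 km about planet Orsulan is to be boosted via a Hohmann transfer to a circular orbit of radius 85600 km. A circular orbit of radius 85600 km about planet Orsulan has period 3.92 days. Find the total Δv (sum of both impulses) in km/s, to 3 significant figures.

Δv = 1.91 km/s

From Kepler's third law T² = 4π²r³/μ at r = 85600 km, T = 3.92 days = 3.92 × 86400 s = 3.38688×10^5 s: μ = 4π²r³/T² = 2.15865×10^5 km³/s².
The Hohmann ellipse has a_t = (r₁ + r₂)/2 = 50100 km.
Circular speed at r₁: v₁ = √(μ/r₁) = √(2.15865×10^5/14600) = 3.845 km/s.
Transfer-orbit speed at r₁ (v² = μ(2/r − 1/a)): v_p = √[μ(2/r₁ − 1/a_t)] = 5.026 km/s.
First burn Δv₁ = |v_p − v₁| = 1.181 km/s.
At r₂, v₂ = √(μ/r₂) = 1.58801 km/s.
Transfer-orbit speed at r₂: v_a = √[μ(2/r₂ − 1/a_t)] = 0.857258 km/s.
Second burn Δv₂ = |v₂ − v_a| = 0.7308 km/s.
Δv = Δv₁ + Δv₂ = 1.181 + 0.7308 = 1.912 km/s.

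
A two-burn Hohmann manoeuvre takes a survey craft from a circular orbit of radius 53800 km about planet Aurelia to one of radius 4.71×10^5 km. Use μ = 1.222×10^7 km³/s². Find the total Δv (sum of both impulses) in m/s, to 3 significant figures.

Transfer-ellipse semi-major axis a_t = (r₁ + r₂)/2 = (53800 + 4.710×10^5)/2 = 2.624×10^5 km.
Circular speed at r₁: v₁ = √(μ/r₁) = √(1.222×10^7/53800) = 15.071 km/s.
Transfer-orbit speed at r₁ (v² = μ(2/r − 1/a)): v_p = √[μ(2/r₁ − 1/a_t)] = 20.192 km/s.
First burn Δv₁ = |v_p − v₁| = 5.121 km/s.
At r₂, v₂ = √(μ/r₂) = 5.0936 km/s.
Transfer-orbit speed at r₂: v_a = √[μ(2/r₂ − 1/a_t)] = 2.3064 km/s.
Second burn Δv₂ = |v₂ − v_a| = 2.787 km/s.
Total Δv = Δv₁ + Δv₂ = 7.908 km/s.

Δv = 7910 m/s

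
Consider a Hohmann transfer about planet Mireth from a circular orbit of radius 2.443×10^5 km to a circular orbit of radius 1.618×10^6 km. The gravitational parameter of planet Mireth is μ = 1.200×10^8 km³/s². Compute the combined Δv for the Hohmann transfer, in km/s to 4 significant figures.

Transfer-ellipse semi-major axis a_t = (r₁ + r₂)/2 = (2.443×10^5 + 1.618×10^6)/2 = 9.3115×10^5 km.
Circular speed at r₁: v₁ = √(μ/r₁) = √(1.200×10^8/2.443×10^5) = 22.163 km/s.
Transfer-orbit speed at r₁ (v² = μ(2/r − 1/a)): v_p = √[μ(2/r₁ − 1/a_t)] = 29.215 km/s.
First burn Δv₁ = |v_p − v₁| = 7.052 km/s.
At r₂, v₂ = √(μ/r₂) = 8.612 km/s.
Transfer-orbit speed at r₂: v_a = √[μ(2/r₂ − 1/a_t)] = 4.411 km/s.
Second burn Δv₂ = |v₂ − v_a| = 4.201 km/s.
Δv = Δv₁ + Δv₂ = 7.052 + 4.201 = 11.25 km/s.

Δv = 11.25 km/s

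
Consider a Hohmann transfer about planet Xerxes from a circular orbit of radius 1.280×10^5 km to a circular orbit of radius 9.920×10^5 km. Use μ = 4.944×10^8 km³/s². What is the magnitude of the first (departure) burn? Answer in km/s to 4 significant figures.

Transfer-ellipse semi-major axis a_t = (r₁ + r₂)/2 = (1.280×10^5 + 9.920×10^5)/2 = 5.600×10^5 km.
Circular speed at r = 1.280×10^5 km: v_c = √(μ/r) = 62.15 km/s.
Transfer-orbit speed at the same r (vis-viva, a = a_t): v_t = √[μ(2/r − 1/a_t)] = 82.72 km/s.
Δv₁ = |v_t − v_c| = |82.72 − 62.15| = 20.57 km/s.

Δv₁ = 20.57 km/s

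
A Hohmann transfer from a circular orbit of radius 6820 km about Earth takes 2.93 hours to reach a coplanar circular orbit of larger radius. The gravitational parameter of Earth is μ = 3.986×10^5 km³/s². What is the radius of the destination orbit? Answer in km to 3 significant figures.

Transfer time t = 2.93 hours = 10548 s, and t = π√(a_t³/μ).
So a_t = (μ t²/π²)^(1/3) = (3.986×10^5 × (10548)² / π²)^(1/3) = 16502 km.
Since a_t = (r₁ + r₂)/2, r₂ = 2a_t − r₁ = 2×16502 − 6820 = 26184 km.

r₂ = 26200 km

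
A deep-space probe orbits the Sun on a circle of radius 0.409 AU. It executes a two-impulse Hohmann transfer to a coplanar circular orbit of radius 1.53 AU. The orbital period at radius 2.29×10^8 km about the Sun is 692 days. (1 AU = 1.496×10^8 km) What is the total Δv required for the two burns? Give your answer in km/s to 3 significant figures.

From Kepler's third law T² = 4π²r³/μ at r = 2.29×10^8 km, T = 692 days = 692 × 86400 s = 5.97888×10^7 s: μ = 4π²r³/T² = 1.32625×10^11 km³/s².
In km: r₁ = 0.409 × 1.496×10^8 = 6.11864×10^7 km; r₂ = 1.53 × 1.496×10^8 = 2.28888×10^8 km.
Transfer-ellipse semi-major axis a_t = (r₁ + r₂)/2 = (6.11864×10^7 + 2.28888×10^8)/2 = 1.450372×10^8 km.
At r₁ the circular-orbit speed is v₁ = √(μ/r₁) = 46.56 km/s.
Transfer-orbit speed at r₁ (vis-viva equation): v_p = √[μ(2/r₁ − 1/a_t)] = 58.49 km/s.
First burn Δv₁ = |v_p − v₁| = 11.93 km/s.
At r₂, v₂ = √(μ/r₂) = 24.0714 km/s.
Transfer-orbit speed at r₂: v_a = √[μ(2/r₂ − 1/a_t)] = 15.6347 km/s.
Second burn Δv₂ = |v₂ − v_a| = 8.437 km/s.
Δv = Δv₁ + Δv₂ = 11.93 + 8.437 = 20.37 km/s.

Δv = 20.4 km/s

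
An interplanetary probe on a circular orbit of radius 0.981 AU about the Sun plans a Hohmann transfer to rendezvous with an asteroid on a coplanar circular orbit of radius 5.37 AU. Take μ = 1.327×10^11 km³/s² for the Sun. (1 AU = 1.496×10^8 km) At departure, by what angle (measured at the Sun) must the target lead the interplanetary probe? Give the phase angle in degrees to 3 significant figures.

In km: r₁ = 0.981 × 1.496×10^8 = 1.467576×10^8 km; r₂ = 5.37 × 1.496×10^8 = 8.03352×10^8 km.
Semi-major axis of the transfer orbit: a_t = (1.467576×10^8 + 8.03352×10^8)/2 = 4.750548×10^8 km.
Transfer time t = π√(a_t³/μ) = 8.92956×10^7 s.
Target angular speed ω₂ = √(μ/r₂³) = 1.59984×10^-8 rad/s.
Angle swept by the target during transfer: ω₂·t = 1.42859 rad = 81.852°.
The interplanetary probe traverses 180° on the transfer ellipse, so the target must lead by 180° − 81.852° = 98.1°.

φ = 98.1°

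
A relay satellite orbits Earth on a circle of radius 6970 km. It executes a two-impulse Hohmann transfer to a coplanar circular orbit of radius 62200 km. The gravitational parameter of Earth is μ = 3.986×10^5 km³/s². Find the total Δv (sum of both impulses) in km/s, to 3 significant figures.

Δv = 3.97 km/s

The Hohmann ellipse has a_t = (r₁ + r₂)/2 = 34585 km.
Circular speed at r₁: v₁ = √(μ/r₁) = √(3.986×10^5/6970) = 7.56227 km/s.
On the transfer ellipse at r₁, v² = μ(2/r − 1/a) gives v_p = √[μ(2/r₁ − 1/a_t)] = 10.1415 km/s.
First burn Δv₁ = |v_p − v₁| = 2.579 km/s.
At r₂, v₂ = √(μ/r₂) = 2.531 km/s.
Transfer-orbit speed at r₂: v_a = √[μ(2/r₂ − 1/a_t)] = 1.136 km/s.
Second burn Δv₂ = |v₂ − v_a| = 1.395 km/s.
Δv = Δv₁ + Δv₂ = 2.579 + 1.395 = 3.974 km/s.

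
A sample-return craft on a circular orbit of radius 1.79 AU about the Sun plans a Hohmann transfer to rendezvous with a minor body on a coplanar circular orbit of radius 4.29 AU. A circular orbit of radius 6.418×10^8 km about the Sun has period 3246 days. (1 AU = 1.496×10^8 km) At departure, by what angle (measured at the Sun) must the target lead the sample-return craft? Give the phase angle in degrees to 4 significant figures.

From Kepler's third law T² = 4π²r³/μ at r = 6.418×10^8 km, T = 3246 days = 3246 × 86400 s = 2.804544×10^8 s: μ = 4π²r³/T² = 1.32689×10^11 km³/s².
In km: r₁ = 1.79 × 1.496×10^8 = 2.67784×10^8 km; r₂ = 4.29 × 1.496×10^8 = 6.41784×10^8 km.
Semi-major axis of the transfer orbit: a_t = (2.67784×10^8 + 6.41784×10^8)/2 = 4.54784×10^8 km.
The half-period of the transfer ellipse is t = π√(a_t³/μ) = 8.365×10^7 s.
Target angular speed ω₂ = √(μ/r₂³) = 2.240×10^-8 rad/s.
Angle swept by the target during transfer: ω₂·t = 1.874 rad = 107.37°.
The sample-return craft traverses 180° on the transfer ellipse, so the target must lead by 180° − 107.37° = 72.63°.

φ = 72.63°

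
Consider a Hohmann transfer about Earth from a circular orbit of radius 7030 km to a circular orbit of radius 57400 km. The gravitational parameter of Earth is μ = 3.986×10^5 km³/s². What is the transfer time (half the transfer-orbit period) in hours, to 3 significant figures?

t = 7.99 hours

Transfer-ellipse semi-major axis a_t = (r₁ + r₂)/2 = (7030 + 57400)/2 = 32215 km.
Transfer time t = π√(a_t³/μ) = π√((32215)³ / 3.986×10^5) = 28770 s.
Converting: 28770 s ÷ 3600 s/hour = 7.99 hours.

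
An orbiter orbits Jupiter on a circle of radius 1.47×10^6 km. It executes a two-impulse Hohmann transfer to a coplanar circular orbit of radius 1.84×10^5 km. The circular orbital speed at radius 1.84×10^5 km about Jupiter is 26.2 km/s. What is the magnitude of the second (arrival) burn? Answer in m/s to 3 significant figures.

Δv₂ = 8730 m/s

From the circular-orbit relation v² = μ/r at r = 1.84×10^5 km: μ = v²r = (26.2)² × 1.84×10^5 = 1.26305×10^8 km³/s².
The Hohmann ellipse has a_t = (r₁ + r₂)/2 = 8.270×10^5 km.
On the circular orbit at r = 1.840×10^5 km, v_c = √(μ/r) = 26.200 km/s.
Vis-viva on the transfer ellipse at r = 1.840×10^5 km gives v_t = √[μ(2/r − 1/a_t)] = 34.931 km/s.
Δv₂ = |v_t − v_c| = |34.931 − 26.200| = 8.731 km/s.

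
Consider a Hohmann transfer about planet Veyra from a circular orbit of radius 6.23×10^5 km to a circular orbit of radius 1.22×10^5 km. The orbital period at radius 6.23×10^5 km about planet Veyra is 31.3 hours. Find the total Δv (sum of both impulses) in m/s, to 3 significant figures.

From Kepler's third law T² = 4π²r³/μ at r = 6.23×10^5 km, T = 31.3 hours = 31.3 × 3600 s = 1.1268×10^5 s: μ = 4π²r³/T² = 7.51848×10^8 km³/s².
Transfer-ellipse semi-major axis a_t = (r₁ + r₂)/2 = (6.230×10^5 + 1.220×10^5)/2 = 3.725×10^5 km.
Circular speed at r₁: v₁ = √(μ/r₁) = √(7.51848×10^8/6.230×10^5) = 34.74 km/s.
On the transfer ellipse at r₁, vis-viva gives v_a = √[μ(2/r₁ − 1/a_t)] = 19.88 km/s.
First burn Δv₁ = |v_a − v₁| = 14.86 km/s.
Circular speed at r₂: v₂ = √(μ/r₂) = 78.503 km/s.
Transfer-orbit speed at r₂: v_p = √[μ(2/r₂ − 1/a_t)] = 101.52 km/s.
Second burn Δv₂ = |v₂ − v_p| = 23.02 km/s.
Δv = Δv₁ + Δv₂ = 14.86 + 23.02 = 37.88 km/s.

Δv = 37900 m/s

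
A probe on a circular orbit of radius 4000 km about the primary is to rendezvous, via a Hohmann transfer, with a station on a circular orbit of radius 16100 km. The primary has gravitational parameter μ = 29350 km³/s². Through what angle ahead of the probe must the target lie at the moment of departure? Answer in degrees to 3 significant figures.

φ = 91.2°

The Hohmann ellipse has a_t = (r₁ + r₂)/2 = 10050 km.
The half-period of the transfer ellipse is t = π√(a_t³/μ) = 18475 s.
The target's mean motion on its circular orbit is ω₂ = √(μ/r₂³) = 8.3862×10^-5 rad/s.
Angle swept by the target during transfer: ω₂·t = 1.5494 rad = 88.77°.
The probe traverses 180° on the transfer ellipse, so the target must lead by 180° − 88.77° = 91.2°.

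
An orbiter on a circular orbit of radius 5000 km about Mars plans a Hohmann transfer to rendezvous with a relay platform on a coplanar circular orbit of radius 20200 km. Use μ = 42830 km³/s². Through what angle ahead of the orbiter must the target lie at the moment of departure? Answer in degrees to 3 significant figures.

The Hohmann ellipse has a_t = (r₁ + r₂)/2 = 12600 km.
The half-period of the transfer ellipse is t = π√(a_t³/μ) = 21470 s.
The target's mean motion on its circular orbit is ω₂ = √(μ/r₂³) = 7.2085×10^-5 rad/s.
Angle swept by the target during transfer: ω₂·t = 1.5477 rad = 88.68°.
The orbiter traverses 180° on the transfer ellipse, so the target must lead by 180° − 88.68° = 91.3°.

φ = 91.3°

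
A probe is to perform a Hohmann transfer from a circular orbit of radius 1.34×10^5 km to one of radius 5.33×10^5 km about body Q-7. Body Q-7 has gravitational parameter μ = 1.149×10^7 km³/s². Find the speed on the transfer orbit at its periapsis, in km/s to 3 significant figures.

Semi-major axis of the transfer orbit: a_t = (1.340×10^5 + 5.330×10^5)/2 = 3.335×10^5 km.
The periapsis of the transfer ellipse is at r = 1.340×10^5 km.
Vis-viva: v = √[μ(2/r − 1/a_t)] = √[1.149×10^7 × (2/1.340×10^5 − 1/3.335×10^5)] = 11.71 km/s.

v = 11.7 km/s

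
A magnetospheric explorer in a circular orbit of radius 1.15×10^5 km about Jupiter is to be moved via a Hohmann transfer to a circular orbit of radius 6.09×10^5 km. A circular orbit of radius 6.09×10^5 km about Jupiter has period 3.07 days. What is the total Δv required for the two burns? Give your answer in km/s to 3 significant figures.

From Kepler's third law T² = 4π²r³/μ at r = 6.09×10^5 km, T = 3.07 days = 3.07 × 86400 s = 2.65248×10^5 s: μ = 4π²r³/T² = 1.26738×10^8 km³/s².
Transfer-ellipse semi-major axis a_t = (r₁ + r₂)/2 = (1.150×10^5 + 6.090×10^5)/2 = 3.620×10^5 km.
Circular speed at r₁: v₁ = √(μ/r₁) = √(1.26738×10^8/1.150×10^5) = 33.1975 km/s.
On the transfer ellipse at r₁, v² = μ(2/r − 1/a) gives v_p = √[μ(2/r₁ − 1/a_t)] = 43.0585 km/s.
First burn Δv₁ = |v_p − v₁| = 9.861 km/s.
At r₂, v₂ = √(μ/r₂) = 14.426 km/s.
Transfer-orbit speed at r₂: v_a = √[μ(2/r₂ − 1/a_t)] = 8.1309 km/s.
Second burn Δv₂ = |v₂ − v_a| = 6.295 km/s.
Δv = Δv₁ + Δv₂ = 9.861 + 6.295 = 16.16 km/s.

Δv = 16.2 km/s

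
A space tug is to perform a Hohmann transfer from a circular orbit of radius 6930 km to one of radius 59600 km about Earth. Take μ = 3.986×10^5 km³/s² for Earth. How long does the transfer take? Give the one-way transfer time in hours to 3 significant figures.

Semi-major axis of the transfer orbit: a_t = (6930 + 59600)/2 = 33265 km.
Half the transfer-orbit period gives t = π√(a_t³/μ) = 30190 s.
Converting: 30190 s ÷ 3600 s/hour = 8.39 hours.

t = 8.39 hours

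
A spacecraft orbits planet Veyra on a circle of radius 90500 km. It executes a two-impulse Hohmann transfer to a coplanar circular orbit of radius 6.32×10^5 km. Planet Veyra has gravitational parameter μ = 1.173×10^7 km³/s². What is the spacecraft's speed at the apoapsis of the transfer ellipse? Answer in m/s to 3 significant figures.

v = 2160 m/s

The Hohmann ellipse has a_t = (r₁ + r₂)/2 = 3.6125×10^5 km.
At apoapsis, r = 6.320×10^5 km.
From the vis-viva equation, v = √[μ(2/r − 1/a_t)] = 2.156 km/s.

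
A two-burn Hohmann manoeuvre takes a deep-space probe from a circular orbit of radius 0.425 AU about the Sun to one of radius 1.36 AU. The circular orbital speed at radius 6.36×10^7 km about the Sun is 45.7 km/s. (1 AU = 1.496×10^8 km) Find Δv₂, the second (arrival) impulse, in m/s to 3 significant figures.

From the circular-orbit relation v² = μ/r at r = 6.36×10^7 km: μ = v²r = (45.7)² × 6.36×10^7 = 1.32828×10^11 km³/s².
In km: r₁ = 0.425 × 1.496×10^8 = 6.358×10^7 km; r₂ = 1.36 × 1.496×10^8 = 2.03456×10^8 km.
Semi-major axis of the transfer orbit: a_t = (6.358×10^7 + 2.03456×10^8)/2 = 1.33518×10^8 km.
Circular speed at r = 2.03456×10^8 km: v_c = √(μ/r) = 25.551 km/s.
Vis-viva on the transfer ellipse at r = 2.03456×10^8 km gives v_t = √[μ(2/r − 1/a_t)] = 17.632 km/s.
Δv₂ = |v_t − v_c| = |17.632 − 25.551| = 7.919 km/s.

Δv₂ = 7920 m/s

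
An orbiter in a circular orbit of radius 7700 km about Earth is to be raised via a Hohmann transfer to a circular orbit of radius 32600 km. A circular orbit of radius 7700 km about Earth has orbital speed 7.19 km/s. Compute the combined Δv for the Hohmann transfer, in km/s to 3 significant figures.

Δv = 3.29 km/s

From the circular-orbit relation v² = μ/r at r = 7700 km: μ = v²r = (7.19)² × 7700 = 3.98060×10^5 km³/s².
Transfer-ellipse semi-major axis a_t = (r₁ + r₂)/2 = (7700 + 32600)/2 = 20150 km.
At r₁ the circular-orbit speed is v₁ = √(μ/r₁) = 7.19000 km/s.
On the transfer ellipse at r₁, v² = μ(2/r − 1/a) gives v_p = √[μ(2/r₁ − 1/a_t)] = 9.14535 km/s.
First burn Δv₁ = |v_p − v₁| = 1.95535 km/s.
Circular speed at r₂: v₂ = √(μ/r₂) = 3.4943424 km/s.
Transfer-orbit speed at r₂: v_a = √[μ(2/r₂ − 1/a_t)] = 2.1600972 km/s.
Second burn Δv₂ = |v₂ − v_a| = 1.33425 km/s.
Δv = Δv₁ + Δv₂ = 1.95535 + 1.33425 = 3.290 km/s.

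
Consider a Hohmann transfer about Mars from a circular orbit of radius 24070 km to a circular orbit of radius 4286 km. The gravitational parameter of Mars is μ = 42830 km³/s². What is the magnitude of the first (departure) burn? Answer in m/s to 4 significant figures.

Δv₁ = 600.5 m/s

Semi-major axis of the transfer orbit: a_t = (24070 + 4286)/2 = 14178 km.
On the circular orbit at r = 24070 km, v_c = √(μ/r) = 1.3339 km/s.
Transfer-orbit speed at the same r (vis-viva, a = a_t): v_t = √[μ(2/r − 1/a_t)] = 0.73342 km/s.
Δv₁ = |v_t − v_c| = |0.73342 − 1.3339| = 0.6005 km/s.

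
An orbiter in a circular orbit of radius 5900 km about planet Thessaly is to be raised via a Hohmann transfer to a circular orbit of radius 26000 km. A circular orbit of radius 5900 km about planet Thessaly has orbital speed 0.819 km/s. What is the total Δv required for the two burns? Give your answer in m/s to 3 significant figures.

From the circular-orbit relation v² = μ/r at r = 5900 km: μ = v²r = (0.819)² × 5900 = 3957.49 km³/s².
Semi-major axis of the transfer orbit: a_t = (5900 + 26000)/2 = 15950 km.
At r₁ the circular-orbit speed is v₁ = √(μ/r₁) = 0.819000 km/s.
Transfer-orbit speed at r₁ (vis-viva): v_p = √[μ(2/r₁ − 1/a_t)] = 1.04566 km/s.
First burn Δv₁ = |v_p − v₁| = 0.22666 km/s.
Circular speed at r₂: v₂ = √(μ/r₂) = 0.39014 km/s.
Transfer-orbit speed at r₂: v_a = √[μ(2/r₂ − 1/a_t)] = 0.23728 km/s.
Second burn Δv₂ = |v₂ − v_a| = 0.15286 km/s.
Total Δv = Δv₁ + Δv₂ = 0.3795 km/s.

Δv = 380 m/s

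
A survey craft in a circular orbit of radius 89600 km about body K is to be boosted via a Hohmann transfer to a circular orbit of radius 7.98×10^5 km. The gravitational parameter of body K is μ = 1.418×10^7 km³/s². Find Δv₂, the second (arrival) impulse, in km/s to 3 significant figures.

Δv₂ = 2.32 km/s

Semi-major axis of the transfer orbit: a_t = (89600 + 7.980×10^5)/2 = 4.438×10^5 km.
On the circular orbit at r = 7.980×10^5 km, v_c = √(μ/r) = 4.215 km/s.
Vis-viva on the transfer ellipse at r = 7.980×10^5 km gives v_t = √[μ(2/r − 1/a_t)] = 1.894 km/s.
Δv₂ = |v_t − v_c| = |1.894 − 4.215| = 2.321 km/s.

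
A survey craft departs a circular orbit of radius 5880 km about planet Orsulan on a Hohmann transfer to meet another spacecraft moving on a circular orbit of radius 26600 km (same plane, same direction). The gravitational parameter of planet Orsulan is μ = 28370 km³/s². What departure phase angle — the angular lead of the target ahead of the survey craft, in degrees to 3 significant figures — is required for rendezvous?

φ = 94.1°

Semi-major axis of the transfer orbit: a_t = (5880 + 26600)/2 = 16240 km.
The half-period of the transfer ellipse is t = π√(a_t³/μ) = 38601 s.
The target's mean motion on its circular orbit is ω₂ = √(μ/r₂³) = 3.8825×10^-5 rad/s.
Angle swept by the target during transfer: ω₂·t = 1.4987 rad = 85.87°.
Arrival is 180° from departure on the ellipse, so φ = 180° − 85.87° = 94.1°.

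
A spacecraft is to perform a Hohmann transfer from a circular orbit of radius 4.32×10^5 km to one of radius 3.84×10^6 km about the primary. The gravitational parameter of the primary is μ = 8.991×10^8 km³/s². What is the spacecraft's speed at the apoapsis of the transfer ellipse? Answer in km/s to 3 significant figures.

Transfer-ellipse semi-major axis a_t = (r₁ + r₂)/2 = (4.320×10^5 + 3.840×10^6)/2 = 2.136×10^6 km.
The apoapsis of the transfer ellipse is at r = 3.840×10^6 km.
From the vis-viva equation, v = √[μ(2/r − 1/a_t)] = 6.881 km/s.

v = 6.88 km/s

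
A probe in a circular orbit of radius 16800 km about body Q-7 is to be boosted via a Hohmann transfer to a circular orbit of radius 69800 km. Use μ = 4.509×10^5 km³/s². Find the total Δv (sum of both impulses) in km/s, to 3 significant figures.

The Hohmann ellipse has a_t = (r₁ + r₂)/2 = 43300 km.
At r₁ the circular-orbit speed is v₁ = √(μ/r₁) = 5.181 km/s.
On the transfer ellipse at r₁, vis-viva equation gives v_p = √[μ(2/r₁ − 1/a_t)] = 6.578 km/s.
First burn Δv₁ = |v_p − v₁| = 1.3970 km/s.
At r₂, v₂ = √(μ/r₂) = 2.54163 km/s.
Transfer-orbit speed at r₂: v_a = √[μ(2/r₂ − 1/a_t)] = 1.58315 km/s.
Second burn Δv₂ = |v₂ − v_a| = 0.95848 km/s.
Total Δv = Δv₁ + Δv₂ = 2.355 km/s.

Δv = 2.36 km/s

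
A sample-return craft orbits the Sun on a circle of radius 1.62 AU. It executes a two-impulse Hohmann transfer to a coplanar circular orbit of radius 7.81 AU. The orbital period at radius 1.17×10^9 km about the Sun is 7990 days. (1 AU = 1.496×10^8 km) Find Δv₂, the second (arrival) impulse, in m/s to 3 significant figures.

From Kepler's third law T² = 4π²r³/μ at r = 1.17×10^9 km, T = 7990 days = 7990 × 86400 s = 6.90336×10^8 s: μ = 4π²r³/T² = 1.32677×10^11 km³/s².
In km: r₁ = 1.62 × 1.496×10^8 = 2.42352×10^8 km; r₂ = 7.81 × 1.496×10^8 = 1.168376×10^9 km.
Semi-major axis of the transfer orbit: a_t = (2.42352×10^8 + 1.168376×10^9)/2 = 7.05364×10^8 km.
Circular speed at r = 1.168376×10^9 km: v_c = √(μ/r) = 10.656 km/s.
Vis-viva on the transfer ellipse at r = 1.168376×10^9 km gives v_t = √[μ(2/r − 1/a_t)] = 6.2463 km/s.
Δv₂ = |v_t − v_c| = |6.2463 − 10.656| = 4.410 km/s.

Δv₂ = 4410 m/s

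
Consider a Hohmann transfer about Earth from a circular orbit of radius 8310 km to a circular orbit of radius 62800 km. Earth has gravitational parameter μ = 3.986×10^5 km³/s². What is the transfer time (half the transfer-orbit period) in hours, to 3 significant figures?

The Hohmann ellipse has a_t = (r₁ + r₂)/2 = 35555 km.
Transfer time t = π√(a_t³/μ) = π√((35555)³ / 3.986×10^5) = 33360 s.
Converting: 33360 s ÷ 3600 s/hour = 9.27 hours.

t = 9.27 hours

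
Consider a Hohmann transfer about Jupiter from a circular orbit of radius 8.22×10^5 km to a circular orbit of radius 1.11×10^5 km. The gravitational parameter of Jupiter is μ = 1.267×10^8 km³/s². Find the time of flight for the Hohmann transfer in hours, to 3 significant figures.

t = 24.7 hours

The Hohmann ellipse has a_t = (r₁ + r₂)/2 = 4.665×10^5 km.
Transfer time t = π√(a_t³/μ) = π√((4.665×10^5)³ / 1.267×10^8) = 88930 s.
Converting: 88930 s ÷ 3600 s/hour = 24.7 hours.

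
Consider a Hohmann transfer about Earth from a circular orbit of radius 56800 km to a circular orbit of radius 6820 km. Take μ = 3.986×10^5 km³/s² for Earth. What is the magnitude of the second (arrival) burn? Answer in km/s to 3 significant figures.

Semi-major axis of the transfer orbit: a_t = (56800 + 6820)/2 = 31810 km.
On the circular orbit at r = 6820 km, v_c = √(μ/r) = 7.6450 km/s.
Transfer-orbit speed at the same r (vis-viva, a = a_t): v_t = √[μ(2/r − 1/a_t)] = 10.216 km/s.
Δv₂ = |v_t − v_c| = |10.216 − 7.6450| = 2.571 km/s.

Δv₂ = 2.57 km/s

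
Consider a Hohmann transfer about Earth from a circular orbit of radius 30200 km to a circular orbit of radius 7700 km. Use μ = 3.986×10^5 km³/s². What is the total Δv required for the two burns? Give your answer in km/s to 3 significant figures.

Δv = 3.21 km/s

The Hohmann ellipse has a_t = (r₁ + r₂)/2 = 18950 km.
Circular speed at r₁: v₁ = √(μ/r₁) = √(3.986×10^5/30200) = 3.633 km/s.
Transfer-orbit speed at r₁ (v² = μ(2/r − 1/a)): v_a = √[μ(2/r₁ − 1/a_t)] = 2.316 km/s.
First burn Δv₁ = |v_a − v₁| = 1.317 km/s.
Circular speed at r₂: v₂ = √(μ/r₂) = 7.195 km/s.
Transfer-orbit speed at r₂: v_p = √[μ(2/r₂ − 1/a_t)] = 9.083 km/s.
Second burn Δv₂ = |v₂ − v_p| = 1.888 km/s.
Total Δv = Δv₁ + Δv₂ = 3.205 km/s.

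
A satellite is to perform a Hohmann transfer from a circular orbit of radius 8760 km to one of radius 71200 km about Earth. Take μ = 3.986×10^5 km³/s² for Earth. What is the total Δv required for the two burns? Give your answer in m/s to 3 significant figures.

Transfer-ellipse semi-major axis a_t = (r₁ + r₂)/2 = (8760 + 71200)/2 = 39980 km.
Circular speed at r₁: v₁ = √(μ/r₁) = √(3.986×10^5/8760) = 6.746 km/s.
Transfer-orbit speed at r₁ (vis-viva): v_p = √[μ(2/r₁ − 1/a_t)] = 9.002 km/s.
First burn Δv₁ = |v_p − v₁| = 2.256 km/s.
At r₂, v₂ = √(μ/r₂) = 2.3661 km/s.
Transfer-orbit speed at r₂: v_a = √[μ(2/r₂ − 1/a_t)] = 1.1075 km/s.
Second burn Δv₂ = |v₂ − v_a| = 1.259 km/s.
Δv = Δv₁ + Δv₂ = 2.256 + 1.259 = 3.515 km/s.

Δv = 3510 m/s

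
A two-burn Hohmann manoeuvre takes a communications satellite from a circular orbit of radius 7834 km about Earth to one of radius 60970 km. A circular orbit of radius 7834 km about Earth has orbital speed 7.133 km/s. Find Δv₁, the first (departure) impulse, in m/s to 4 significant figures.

From the circular-orbit relation v² = μ/r at r = 7834 km: μ = v²r = (7.133)² × 7834 = 3.98591×10^5 km³/s².
Semi-major axis of the transfer orbit: a_t = (7834 + 60970)/2 = 34402 km.
On the circular orbit at r = 7834 km, v_c = √(μ/r) = 7.133 km/s.
Transfer-orbit speed at the same r (vis-viva, a = a_t): v_t = √[μ(2/r − 1/a_t)] = 9.496 km/s.
Δv₁ = |v_t − v_c| = |9.496 − 7.133| = 2.363 km/s.

Δv₁ = 2363 m/s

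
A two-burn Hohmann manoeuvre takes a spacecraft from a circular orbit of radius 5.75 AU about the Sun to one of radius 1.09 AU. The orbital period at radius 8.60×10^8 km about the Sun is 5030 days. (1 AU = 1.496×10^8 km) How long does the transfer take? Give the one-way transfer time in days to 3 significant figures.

t = 1150 days

From Kepler's third law T² = 4π²r³/μ at r = 8.60×10^8 km, T = 5030 days = 5030 × 86400 s = 4.34592×10^8 s: μ = 4π²r³/T² = 1.32951×10^11 km³/s².
In km: r₁ = 5.75 × 1.496×10^8 = 8.602×10^8 km; r₂ = 1.09 × 1.496×10^8 = 1.63064×10^8 km.
Semi-major axis of the transfer orbit: a_t = (8.602×10^8 + 1.63064×10^8)/2 = 5.11632×10^8 km.
Transfer time t = π√(a_t³/μ) = π√((5.11632×10^8)³ / 1.32951×10^11) = 9.971×10^7 s.
Converting: 9.971×10^7 s ÷ 86400 s/day = 1150 days.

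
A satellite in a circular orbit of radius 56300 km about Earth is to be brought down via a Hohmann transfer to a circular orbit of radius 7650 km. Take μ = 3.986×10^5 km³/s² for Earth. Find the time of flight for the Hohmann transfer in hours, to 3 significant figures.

t = 7.90 hours

Transfer-ellipse semi-major axis a_t = (r₁ + r₂)/2 = (56300 + 7650)/2 = 31975 km.
By Kepler's third law the transfer-orbit period is T = 2π√(a_t³/μ), so t = T/2 = 28450 s.
Converting: 28450 s ÷ 3600 s/hour = 7.90 hours.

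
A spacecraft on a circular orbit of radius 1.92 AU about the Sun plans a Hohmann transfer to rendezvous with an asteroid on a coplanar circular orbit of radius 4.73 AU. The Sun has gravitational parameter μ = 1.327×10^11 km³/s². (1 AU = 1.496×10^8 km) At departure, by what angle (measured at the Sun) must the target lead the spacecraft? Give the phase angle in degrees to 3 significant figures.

φ = 73.9°

In km: r₁ = 1.92 × 1.496×10^8 = 2.87232×10^8 km; r₂ = 4.73 × 1.496×10^8 = 7.07608×10^8 km.
Transfer-ellipse semi-major axis a_t = (r₁ + r₂)/2 = (2.87232×10^8 + 7.07608×10^8)/2 = 4.9742×10^8 km.
The half-period of the transfer ellipse is t = π√(a_t³/μ) = 9.5675×10^7 s.
The target's mean motion on its circular orbit is ω₂ = √(μ/r₂³) = 1.9353×10^-8 rad/s.
Angle swept by the target during transfer: ω₂·t = 1.852 rad = 106.1°.
The spacecraft traverses 180° on the transfer ellipse, so the target must lead by 180° − 106.1° = 73.9°.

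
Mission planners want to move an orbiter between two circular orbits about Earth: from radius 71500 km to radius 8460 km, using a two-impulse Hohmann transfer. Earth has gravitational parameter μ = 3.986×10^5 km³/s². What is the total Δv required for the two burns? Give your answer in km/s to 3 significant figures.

Δv = 3.59 km/s

Transfer-ellipse semi-major axis a_t = (r₁ + r₂)/2 = (71500 + 8460)/2 = 39980 km.
Circular speed at r₁: v₁ = √(μ/r₁) = √(3.986×10^5/71500) = 2.361 km/s.
Transfer-orbit speed at r₁ (vis-viva equation): v_a = √[μ(2/r₁ − 1/a_t)] = 1.086 km/s.
First burn Δv₁ = |v_a − v₁| = 1.275 km/s.
At r₂, v₂ = √(μ/r₂) = 6.864 km/s.
Transfer-orbit speed at r₂: v_p = √[μ(2/r₂ − 1/a_t)] = 9.179 km/s.
Second burn Δv₂ = |v₂ − v_p| = 2.315 km/s.
Total Δv = Δv₁ + Δv₂ = 3.590 km/s.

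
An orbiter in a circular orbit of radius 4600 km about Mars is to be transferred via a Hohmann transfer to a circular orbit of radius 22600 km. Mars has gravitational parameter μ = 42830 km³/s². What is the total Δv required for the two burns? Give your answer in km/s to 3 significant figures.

Δv = 1.46 km/s

The Hohmann ellipse has a_t = (r₁ + r₂)/2 = 13600 km.
Circular speed at r₁: v₁ = √(μ/r₁) = √(42830/4600) = 3.0514 km/s.
Transfer-orbit speed at r₁ (v² = μ(2/r − 1/a)): v_p = √[μ(2/r₁ − 1/a_t)] = 3.9335 km/s.
First burn Δv₁ = |v_p − v₁| = 0.8821 km/s.
Circular speed at r₂: v₂ = √(μ/r₂) = 1.3766 km/s.
Transfer-orbit speed at r₂: v_a = √[μ(2/r₂ − 1/a_t)] = 0.80063 km/s.
Second burn Δv₂ = |v₂ − v_a| = 0.5760 km/s.
Total Δv = Δv₁ + Δv₂ = 1.458 km/s.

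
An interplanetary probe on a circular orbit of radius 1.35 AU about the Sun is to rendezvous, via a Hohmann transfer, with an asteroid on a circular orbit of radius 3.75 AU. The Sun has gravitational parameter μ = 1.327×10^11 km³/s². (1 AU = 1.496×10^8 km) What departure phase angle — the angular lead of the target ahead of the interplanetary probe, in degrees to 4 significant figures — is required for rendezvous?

φ = 79.07°

In km: r₁ = 1.35 × 1.496×10^8 = 2.0196×10^8 km; r₂ = 3.75 × 1.496×10^8 = 5.610×10^8 km.
Semi-major axis of the transfer orbit: a_t = (2.0196×10^8 + 5.610×10^8)/2 = 3.8148×10^8 km.
Transfer time t = π√(a_t³/μ) = 6.4257×10^7 s.
Target angular speed ω₂ = √(μ/r₂³) = 2.7415×10^-8 rad/s.
Angle swept by the target during transfer: ω₂·t = 1.7616 rad = 100.93°.
The interplanetary probe traverses 180° on the transfer ellipse, so the target must lead by 180° − 100.93° = 79.07°.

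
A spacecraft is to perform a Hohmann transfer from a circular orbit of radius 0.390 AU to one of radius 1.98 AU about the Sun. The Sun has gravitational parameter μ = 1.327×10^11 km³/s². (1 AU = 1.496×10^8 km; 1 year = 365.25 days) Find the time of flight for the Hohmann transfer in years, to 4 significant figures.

t = 0.6450 years

In km: r₁ = 0.390 × 1.496×10^8 = 5.8344×10^7 km; r₂ = 1.98 × 1.496×10^8 = 2.96208×10^8 km.
Semi-major axis of the transfer orbit: a_t = (5.8344×10^7 + 2.96208×10^8)/2 = 1.77276×10^8 km.
Transfer time t = π√(a_t³/μ) = π√((1.77276×10^8)³ / 1.327×10^11) = 2.0356×10^7 s.
Converting: 2.0356×10^7 s ÷ 3.15576×10^7 s/year (365.25 × 86400) = 0.6450 years.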